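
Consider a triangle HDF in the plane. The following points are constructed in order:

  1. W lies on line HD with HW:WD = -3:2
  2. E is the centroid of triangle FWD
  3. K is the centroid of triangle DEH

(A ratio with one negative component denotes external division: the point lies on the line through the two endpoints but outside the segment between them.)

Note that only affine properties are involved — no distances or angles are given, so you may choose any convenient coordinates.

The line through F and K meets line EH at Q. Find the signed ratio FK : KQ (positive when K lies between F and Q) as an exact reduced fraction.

FK:KQ = -13

Assign H = (0, 0), D = (1, 0), F = (0, 1) — the answer is frame-independent, so this choice is without loss of generality.
1. W lies on line HD with HW:WD = -3:2 ⇒ W = (3, 0)
2. E is the centroid of triangle FWD ⇒ E = (4/3, 1/3)
3. K is the centroid of triangle DEH ⇒ K = (7/9, 1/9)
line FK meets EH at Q = (28/39, 7/39)
K = F + t·(Q−F) with t = 13/12, so FK:KQ = 13/12:-1/12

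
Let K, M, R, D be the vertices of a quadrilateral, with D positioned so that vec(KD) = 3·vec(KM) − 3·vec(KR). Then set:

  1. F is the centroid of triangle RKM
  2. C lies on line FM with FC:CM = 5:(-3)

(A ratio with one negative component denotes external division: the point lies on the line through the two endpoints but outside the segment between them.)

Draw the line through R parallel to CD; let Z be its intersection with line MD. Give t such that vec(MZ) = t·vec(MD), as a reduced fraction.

t = -3/4

Assign K = (0, 0), M = (1, 0), R = (0, 1), D = (3, -3) — the answer is frame-independent, so this choice is without loss of generality.
1. F is the centroid of triangle RKM ⇒ F = (1/3, 1/3)
2. C lies on line FM with FC:CM = 5:(-3) ⇒ C = (2, -1/2)
through R parallel to CD: direction (1, -5/2); meets MD at Z = (-1/2, 9/4)
Z = M + t·(D−M) with t = -3/4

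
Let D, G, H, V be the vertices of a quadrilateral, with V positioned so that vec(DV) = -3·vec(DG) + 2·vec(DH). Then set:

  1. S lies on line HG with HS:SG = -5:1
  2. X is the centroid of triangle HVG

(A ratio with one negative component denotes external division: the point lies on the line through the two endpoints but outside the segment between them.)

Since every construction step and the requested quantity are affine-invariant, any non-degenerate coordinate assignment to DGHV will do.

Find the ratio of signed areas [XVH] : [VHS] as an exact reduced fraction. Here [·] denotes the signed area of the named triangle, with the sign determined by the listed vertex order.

Work in coordinates with D = (0, 0), G = (1, 0), H = (0, 1), V = (-3, 2).
1. S lies on line HG with HS:SG = -5:1 ⇒ S = (5/4, -1/4)
2. X is the centroid of triangle HVG ⇒ X = (-2/3, 1)
2·[XVH] = -2/3, 2·[VHS] = -5/2
[XVH]:[VHS] = -2/3:-5/2 = 4/15

[XVH]:[VHS] = 4/15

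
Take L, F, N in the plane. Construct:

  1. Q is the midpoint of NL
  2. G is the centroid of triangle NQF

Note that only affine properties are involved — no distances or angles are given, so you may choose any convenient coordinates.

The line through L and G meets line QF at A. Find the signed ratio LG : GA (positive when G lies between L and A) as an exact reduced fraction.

LG:GA = -4

Set L = (0, 0), F = (1, 0), N = (0, 1); any affine frame gives the same invariant.
1. Q is the midpoint of NL ⇒ Q = (0, 1/2)
2. G is the centroid of triangle NQF ⇒ G = (1/3, 1/2)
line LG meets QF at A = (1/4, 3/8)
G = L + t·(A−L) with t = 4/3, so LG:GA = 4/3:-1/3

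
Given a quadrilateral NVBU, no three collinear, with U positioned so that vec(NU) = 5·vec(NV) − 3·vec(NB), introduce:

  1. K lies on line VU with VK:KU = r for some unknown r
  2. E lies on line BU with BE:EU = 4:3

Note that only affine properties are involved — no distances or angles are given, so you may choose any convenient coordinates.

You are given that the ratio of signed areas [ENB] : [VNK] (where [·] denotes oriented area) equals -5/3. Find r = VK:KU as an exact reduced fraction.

r = 4/3

Choose coordinates N = (0, 0), V = (1, 0), B = (0, 1), U = (5, -3).
1. With VK:KU = r, write λ = r/(r+1) so K = V + λ·(U−V); K is affine-linear in λ
2. E lies on line BU with BE:EU = 4:3 ⇒ E = (20/7, -9/7)
Every point depending on K is an affine combination of K and λ-independent points, so each such coordinate is linear in λ; the λ² term in each signed area is a multiple of (U−V)×(U−V) = 0, so 2·[ENB] and 2·[VNK] are each linear in λ. Evaluating at λ=0 and λ=1:
  2·[ENB] = -20/7,   2·[VNK] = 3·λ
So [ENB]:[VNK] = (-20/7) / (3·λ). Setting this equal to -5/3:
  -20/7 = -5/3·(3·λ)  ⇒  λ = 4/7
Then r = λ/(1−λ) = (4/7)/(3/7) = 4/3. Check: with r = 4/3, K = (23/7, -12/7) and [ENB]:[VNK] = -5/3 as required.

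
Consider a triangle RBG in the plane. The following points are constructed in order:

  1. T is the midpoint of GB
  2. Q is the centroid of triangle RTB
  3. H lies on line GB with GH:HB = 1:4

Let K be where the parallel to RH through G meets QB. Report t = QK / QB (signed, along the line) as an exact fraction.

t = -17/13

Assign R = (0, 0), B = (1, 0), G = (0, 1) — the answer is frame-independent, so this choice is without loss of generality.
1. T is the midpoint of GB ⇒ T = (1/2, 1/2)
2. Q is the centroid of triangle RTB ⇒ Q = (1/2, 1/6)
3. H lies on line GB with GH:HB = 1:4 ⇒ H = (1/5, 4/5)
through G parallel to RH: direction (1/5, 4/5); meets QB at K = (-2/13, 5/13)
K = Q + t·(B−Q) with t = -17/13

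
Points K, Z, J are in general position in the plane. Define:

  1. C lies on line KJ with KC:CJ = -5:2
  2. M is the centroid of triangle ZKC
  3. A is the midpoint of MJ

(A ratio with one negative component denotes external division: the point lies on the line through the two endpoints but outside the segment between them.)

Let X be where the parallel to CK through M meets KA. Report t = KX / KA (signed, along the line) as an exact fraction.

t = 2

Choose coordinates K = (0, 0), Z = (1, 0), J = (0, 1).
1. C lies on line KJ with KC:CJ = -5:2 ⇒ C = (0, 5/3)
2. M is the centroid of triangle ZKC ⇒ M = (1/3, 5/9)
3. A is the midpoint of MJ ⇒ A = (1/6, 7/9)
through M parallel to CK: direction (0, -5/3); meets KA at X = (1/3, 14/9)
X = K + t·(A−K) with t = 2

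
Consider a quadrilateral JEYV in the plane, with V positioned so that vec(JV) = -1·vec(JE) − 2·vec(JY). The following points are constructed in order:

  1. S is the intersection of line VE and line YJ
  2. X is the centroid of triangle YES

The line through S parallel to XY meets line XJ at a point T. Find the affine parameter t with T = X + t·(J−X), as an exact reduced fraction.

t = 2

Choose coordinates J = (0, 0), E = (1, 0), Y = (0, 1), V = (-1, -2).
1. S is the intersection of line VE and line YJ ⇒ S = (0, -1)
2. X is the centroid of triangle YES ⇒ X = (1/3, 0)
through S parallel to XY: direction (-1/3, 1); meets XJ at T = (-1/3, 0)
T = X + t·(J−X) with t = 2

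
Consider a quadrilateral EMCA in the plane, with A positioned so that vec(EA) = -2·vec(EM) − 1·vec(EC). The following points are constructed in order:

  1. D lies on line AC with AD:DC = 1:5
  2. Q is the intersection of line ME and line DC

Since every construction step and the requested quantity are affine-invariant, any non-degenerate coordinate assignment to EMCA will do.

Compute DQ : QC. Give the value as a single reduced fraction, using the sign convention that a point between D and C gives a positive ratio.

Set E = (0, 0), M = (1, 0), C = (0, 1), A = (-2, -1); any affine frame gives the same invariant.
1. D lies on line AC with AD:DC = 1:5 ⇒ D = (-5/3, -2/3)
2. Q is the intersection of line ME and line DC ⇒ Q = (-1, 0)
Q = D + t·(C−D) with t = 2/5, so DQ:QC = t:(1−t) = 2/5:3/5

DQ:QC = 2/3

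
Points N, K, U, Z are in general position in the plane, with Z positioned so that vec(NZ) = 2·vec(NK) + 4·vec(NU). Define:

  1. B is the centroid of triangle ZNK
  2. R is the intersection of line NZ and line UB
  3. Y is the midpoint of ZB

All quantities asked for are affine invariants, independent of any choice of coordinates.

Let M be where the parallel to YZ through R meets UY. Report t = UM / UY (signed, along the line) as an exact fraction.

t = 3/5

Assign N = (0, 0), K = (1, 0), U = (0, 1), Z = (2, 4) — the answer is frame-independent, so this choice is without loss of generality.
1. B is the centroid of triangle ZNK ⇒ B = (1, 4/3)
2. R is the intersection of line NZ and line UB ⇒ R = (3/5, 6/5)
3. Y is the midpoint of ZB ⇒ Y = (3/2, 8/3)
through R parallel to YZ: direction (1/2, 4/3); meets UY at M = (9/10, 2)
M = U + t·(Y−U) with t = 3/5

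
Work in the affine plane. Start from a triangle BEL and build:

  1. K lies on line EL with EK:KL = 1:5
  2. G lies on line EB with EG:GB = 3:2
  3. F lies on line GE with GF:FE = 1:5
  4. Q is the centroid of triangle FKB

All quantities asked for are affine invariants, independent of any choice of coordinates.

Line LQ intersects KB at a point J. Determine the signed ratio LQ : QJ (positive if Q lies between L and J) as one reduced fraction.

Assign B = (0, 0), E = (1, 0), L = (0, 1) — the answer is frame-independent, so this choice is without loss of generality.
1. K lies on line EL with EK:KL = 1:5 ⇒ K = (5/6, 1/6)
2. G lies on line EB with EG:GB = 3:2 ⇒ G = (2/5, 0)
3. F lies on line GE with GF:FE = 1:5 ⇒ F = (1/2, 0)
4. Q is the centroid of triangle FKB ⇒ Q = (4/9, 1/18)
line LQ meets KB at J = (40/93, 8/93)
Q = L + t·(J−L) with t = 31/30, so LQ:QJ = 31/30:-1/30

LQ:QJ = -31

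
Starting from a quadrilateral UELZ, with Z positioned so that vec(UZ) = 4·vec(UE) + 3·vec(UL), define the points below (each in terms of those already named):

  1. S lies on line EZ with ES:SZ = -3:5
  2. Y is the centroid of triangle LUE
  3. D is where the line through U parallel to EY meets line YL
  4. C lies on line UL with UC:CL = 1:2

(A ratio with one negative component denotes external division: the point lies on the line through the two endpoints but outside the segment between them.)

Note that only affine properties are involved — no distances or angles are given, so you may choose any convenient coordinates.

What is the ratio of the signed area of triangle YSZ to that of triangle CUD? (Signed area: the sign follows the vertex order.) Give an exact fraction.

Set U = (0, 0), E = (1, 0), L = (0, 1), Z = (4, 3); any affine frame gives the same invariant.
1. S lies on line EZ with ES:SZ = -3:5 ⇒ S = (-7/2, -9/2)
2. Y is the centroid of triangle LUE ⇒ Y = (1/3, 1/3)
3. D is where the line through U parallel to EY meets line YL ⇒ D = (2/3, -1/3)
4. C lies on line UL with UC:CL = 1:2 ⇒ C = (0, 1/3)
2·[YSZ] = 15/2, 2·[CUD] = 2/9
[YSZ]:[CUD] = 15/2:2/9 = 135/4

[YSZ]:[CUD] = 135/4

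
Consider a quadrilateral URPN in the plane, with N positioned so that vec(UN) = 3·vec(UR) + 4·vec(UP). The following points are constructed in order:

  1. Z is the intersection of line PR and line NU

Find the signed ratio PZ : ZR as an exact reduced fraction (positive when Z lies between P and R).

PZ:ZR = 3/4

Set U = (0, 0), R = (1, 0), P = (0, 1), N = (3, 4); any affine frame gives the same invariant.
1. Z is the intersection of line PR and line NU ⇒ Z = (3/7, 4/7)
Z = P + t·(R−P) with t = 3/7, so PZ:ZR = t:(1−t) = 3/7:4/7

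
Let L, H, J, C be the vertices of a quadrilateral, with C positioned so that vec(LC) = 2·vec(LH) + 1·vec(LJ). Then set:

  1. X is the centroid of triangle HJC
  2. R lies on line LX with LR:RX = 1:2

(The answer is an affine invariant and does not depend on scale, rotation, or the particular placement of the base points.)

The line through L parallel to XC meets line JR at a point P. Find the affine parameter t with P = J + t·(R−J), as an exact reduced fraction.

t = 9/8

Assign L = (0, 0), H = (1, 0), J = (0, 1), C = (2, 1) — the answer is frame-independent, so this choice is without loss of generality.
1. X is the centroid of triangle HJC ⇒ X = (1, 2/3)
2. R lies on line LX with LR:RX = 1:2 ⇒ R = (1/3, 2/9)
through L parallel to XC: direction (1, 1/3); meets JR at P = (3/8, 1/8)
P = J + t·(R−J) with t = 9/8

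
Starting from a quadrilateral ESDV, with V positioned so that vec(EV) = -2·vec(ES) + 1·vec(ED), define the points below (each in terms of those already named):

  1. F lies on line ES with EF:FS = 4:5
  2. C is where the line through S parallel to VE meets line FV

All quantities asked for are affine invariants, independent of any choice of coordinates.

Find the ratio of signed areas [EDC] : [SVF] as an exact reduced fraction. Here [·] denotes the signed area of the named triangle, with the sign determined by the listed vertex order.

Assign E = (0, 0), S = (1, 0), D = (0, 1), V = (-2, 1) — the answer is frame-independent, so this choice is without loss of generality.
1. F lies on line ES with EF:FS = 4:5 ⇒ F = (4/9, 0)
2. C is where the line through S parallel to VE meets line FV ⇒ C = (7/2, -5/4)
2·[EDC] = -7/2, 2·[SVF] = 5/9
[EDC]:[SVF] = -7/2:5/9 = -63/10

[EDC]:[SVF] = -63/10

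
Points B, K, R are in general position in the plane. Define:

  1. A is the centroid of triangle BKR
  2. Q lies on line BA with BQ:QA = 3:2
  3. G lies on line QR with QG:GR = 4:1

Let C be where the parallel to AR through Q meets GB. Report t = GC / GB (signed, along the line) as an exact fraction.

Choose coordinates B = (0, 0), K = (1, 0), R = (0, 1).
1. A is the centroid of triangle BKR ⇒ A = (1/3, 1/3)
2. Q lies on line BA with BQ:QA = 3:2 ⇒ Q = (1/5, 1/5)
3. G lies on line QR with QG:GR = 4:1 ⇒ G = (1/25, 21/25)
through Q parallel to AR: direction (-1/3, 2/3); meets GB at C = (3/115, 63/115)
C = G + t·(B−G) with t = 8/23

t = 8/23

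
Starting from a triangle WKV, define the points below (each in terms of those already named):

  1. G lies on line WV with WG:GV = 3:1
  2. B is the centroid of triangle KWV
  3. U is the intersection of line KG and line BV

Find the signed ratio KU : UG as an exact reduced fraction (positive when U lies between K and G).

KU:UG = 4

Set W = (0, 0), K = (1, 0), V = (0, 1); any affine frame gives the same invariant.
1. G lies on line WV with WG:GV = 3:1 ⇒ G = (0, 3/4)
2. B is the centroid of triangle KWV ⇒ B = (1/3, 1/3)
3. U is the intersection of line KG and line BV ⇒ U = (1/5, 3/5)
U = K + t·(G−K) with t = 4/5, so KU:UG = t:(1−t) = 4/5:1/5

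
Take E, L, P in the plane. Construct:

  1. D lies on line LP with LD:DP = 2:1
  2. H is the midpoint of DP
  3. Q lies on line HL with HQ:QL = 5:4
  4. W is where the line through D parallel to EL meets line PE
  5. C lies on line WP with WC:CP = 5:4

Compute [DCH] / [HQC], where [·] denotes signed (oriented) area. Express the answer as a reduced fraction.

[DCH]:[HQC] = 9/25

Set E = (0, 0), L = (1, 0), P = (0, 1); any affine frame gives the same invariant.
1. D lies on line LP with LD:DP = 2:1 ⇒ D = (1/3, 2/3)
2. H is the midpoint of DP ⇒ H = (1/6, 5/6)
3. Q lies on line HL with HQ:QL = 5:4 ⇒ Q = (17/27, 10/27)
4. W is where the line through D parallel to EL meets line PE ⇒ W = (0, 2/3)
5. C lies on line WP with WC:CP = 5:4 ⇒ C = (0, 23/27)
2·[DCH] = -2/81, 2·[HQC] = -50/729
[DCH]:[HQC] = -2/81:-50/729 = 9/25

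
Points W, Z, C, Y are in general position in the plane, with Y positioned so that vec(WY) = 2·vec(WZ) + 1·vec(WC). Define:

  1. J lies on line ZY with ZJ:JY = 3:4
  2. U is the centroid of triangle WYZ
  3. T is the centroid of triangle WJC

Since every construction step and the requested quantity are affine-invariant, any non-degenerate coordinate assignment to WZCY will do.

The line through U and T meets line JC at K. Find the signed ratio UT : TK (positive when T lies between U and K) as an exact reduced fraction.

UT:TK = -1/5

Set W = (0, 0), Z = (1, 0), C = (0, 1), Y = (2, 1); any affine frame gives the same invariant.
1. J lies on line ZY with ZJ:JY = 3:4 ⇒ J = (10/7, 3/7)
2. U is the centroid of triangle WYZ ⇒ U = (1, 1/3)
3. T is the centroid of triangle WJC ⇒ T = (10/21, 10/21)
line UT meets JC at K = (65/21, -5/21)
T = U + t·(K−U) with t = -1/4, so UT:TK = -1/4:5/4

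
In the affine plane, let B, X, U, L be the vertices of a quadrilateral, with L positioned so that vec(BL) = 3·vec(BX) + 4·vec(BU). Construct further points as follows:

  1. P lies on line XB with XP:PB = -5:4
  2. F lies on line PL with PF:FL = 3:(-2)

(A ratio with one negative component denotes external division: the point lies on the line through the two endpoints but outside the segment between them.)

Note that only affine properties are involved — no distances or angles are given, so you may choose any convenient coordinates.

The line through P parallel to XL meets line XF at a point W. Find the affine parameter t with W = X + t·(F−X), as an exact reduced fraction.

Assign B = (0, 0), X = (1, 0), U = (0, 1), L = (3, 4) — the answer is frame-independent, so this choice is without loss of generality.
1. P lies on line XB with XP:PB = -5:4 ⇒ P = (-4, 0)
2. F lies on line PL with PF:FL = 3:(-2) ⇒ F = (17, 12)
through P parallel to XL: direction (2, 4); meets XF at W = (-7, -6)
W = X + t·(F−X) with t = -1/2

t = -1/2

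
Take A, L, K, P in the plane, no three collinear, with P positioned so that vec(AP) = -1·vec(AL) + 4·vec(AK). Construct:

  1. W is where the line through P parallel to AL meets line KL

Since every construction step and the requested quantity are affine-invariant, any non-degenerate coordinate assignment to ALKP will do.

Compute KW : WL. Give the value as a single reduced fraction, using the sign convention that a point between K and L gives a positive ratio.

Work in coordinates with A = (0, 0), L = (1, 0), K = (0, 1), P = (-1, 4).
1. W is where the line through P parallel to AL meets line KL ⇒ W = (-3, 4)
W = K + t·(L−K) with t = -3, so KW:WL = t:(1−t) = -3:4

KW:WL = -3/4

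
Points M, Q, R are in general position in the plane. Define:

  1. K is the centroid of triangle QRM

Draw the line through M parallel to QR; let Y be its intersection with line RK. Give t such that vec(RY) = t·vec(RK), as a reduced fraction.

Choose coordinates M = (0, 0), Q = (1, 0), R = (0, 1).
1. K is the centroid of triangle QRM ⇒ K = (1/3, 1/3)
through M parallel to QR: direction (-1, 1); meets RK at Y = (1, -1)
Y = R + t·(K−R) with t = 3

t = 3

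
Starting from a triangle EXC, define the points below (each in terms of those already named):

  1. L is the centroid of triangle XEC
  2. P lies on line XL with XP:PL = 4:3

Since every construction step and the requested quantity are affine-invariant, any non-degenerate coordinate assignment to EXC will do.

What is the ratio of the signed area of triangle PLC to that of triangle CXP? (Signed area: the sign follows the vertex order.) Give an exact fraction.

[PLC]:[CXP] = 3/4

Assign E = (0, 0), X = (1, 0), C = (0, 1) — the answer is frame-independent, so this choice is without loss of generality.
1. L is the centroid of triangle XEC ⇒ L = (1/3, 1/3)
2. P lies on line XL with XP:PL = 4:3 ⇒ P = (13/21, 4/21)
2·[PLC] = -1/7, 2·[CXP] = -4/21
[PLC]:[CXP] = -1/7:-4/21 = 3/4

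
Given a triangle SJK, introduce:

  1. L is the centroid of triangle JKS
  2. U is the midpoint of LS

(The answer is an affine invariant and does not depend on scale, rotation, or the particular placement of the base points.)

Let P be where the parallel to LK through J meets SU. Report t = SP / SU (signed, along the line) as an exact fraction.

t = 4

Choose coordinates S = (0, 0), J = (1, 0), K = (0, 1).
1. L is the centroid of triangle JKS ⇒ L = (1/3, 1/3)
2. U is the midpoint of LS ⇒ U = (1/6, 1/6)
through J parallel to LK: direction (-1/3, 2/3); meets SU at P = (2/3, 2/3)
P = S + t·(U−S) with t = 4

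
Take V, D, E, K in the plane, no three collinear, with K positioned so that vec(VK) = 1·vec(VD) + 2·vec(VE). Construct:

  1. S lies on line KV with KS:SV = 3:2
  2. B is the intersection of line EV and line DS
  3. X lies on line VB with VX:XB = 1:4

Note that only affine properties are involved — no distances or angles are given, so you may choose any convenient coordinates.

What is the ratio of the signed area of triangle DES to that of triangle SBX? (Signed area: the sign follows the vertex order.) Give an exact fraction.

[DES]:[SBX] = -15/32

Set V = (0, 0), D = (1, 0), E = (0, 1), K = (1, 2); any affine frame gives the same invariant.
1. S lies on line KV with KS:SV = 3:2 ⇒ S = (2/5, 4/5)
2. B is the intersection of line EV and line DS ⇒ B = (0, 4/3)
3. X lies on line VB with VX:XB = 1:4 ⇒ X = (0, 4/15)
2·[DES] = -1/5, 2·[SBX] = 32/75
[DES]:[SBX] = -1/5:32/75 = -15/32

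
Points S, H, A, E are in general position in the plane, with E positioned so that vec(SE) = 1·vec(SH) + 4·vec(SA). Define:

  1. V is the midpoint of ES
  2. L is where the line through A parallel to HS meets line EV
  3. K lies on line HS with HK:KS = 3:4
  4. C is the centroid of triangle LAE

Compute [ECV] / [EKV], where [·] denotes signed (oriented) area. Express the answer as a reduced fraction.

Choose coordinates S = (0, 0), H = (1, 0), A = (0, 1), E = (1, 4).
1. V is the midpoint of ES ⇒ V = (1/2, 2)
2. L is where the line through A parallel to HS meets line EV ⇒ L = (1/4, 1)
3. K lies on line HS with HK:KS = 3:4 ⇒ K = (4/7, 0)
4. C is the centroid of triangle LAE ⇒ C = (5/12, 2)
2·[ECV] = 1/6, 2·[EKV] = -8/7
[ECV]:[EKV] = 1/6:-8/7 = -7/48

[ECV]:[EKV] = -7/48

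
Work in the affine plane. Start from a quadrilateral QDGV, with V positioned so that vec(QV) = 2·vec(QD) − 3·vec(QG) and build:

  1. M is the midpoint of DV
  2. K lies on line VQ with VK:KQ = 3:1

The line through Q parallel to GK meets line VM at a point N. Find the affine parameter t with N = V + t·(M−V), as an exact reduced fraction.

Choose coordinates Q = (0, 0), D = (1, 0), G = (0, 1), V = (2, -3).
1. M is the midpoint of DV ⇒ M = (3/2, -3/2)
2. K lies on line VQ with VK:KQ = 3:1 ⇒ K = (1/2, -3/4)
through Q parallel to GK: direction (1/2, -7/4); meets VM at N = (-6, 21)
N = V + t·(M−V) with t = 16

t = 16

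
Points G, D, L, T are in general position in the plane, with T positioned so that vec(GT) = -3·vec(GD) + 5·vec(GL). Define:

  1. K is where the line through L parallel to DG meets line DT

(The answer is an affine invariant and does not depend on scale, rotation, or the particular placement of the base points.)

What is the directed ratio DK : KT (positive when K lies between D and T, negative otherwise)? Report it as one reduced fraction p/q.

DK:KT = 1/4

Choose coordinates G = (0, 0), D = (1, 0), L = (0, 1), T = (-3, 5).
1. K is where the line through L parallel to DG meets line DT ⇒ K = (1/5, 1)
K = D + t·(T−D) with t = 1/5, so DK:KT = t:(1−t) = 1/5:4/5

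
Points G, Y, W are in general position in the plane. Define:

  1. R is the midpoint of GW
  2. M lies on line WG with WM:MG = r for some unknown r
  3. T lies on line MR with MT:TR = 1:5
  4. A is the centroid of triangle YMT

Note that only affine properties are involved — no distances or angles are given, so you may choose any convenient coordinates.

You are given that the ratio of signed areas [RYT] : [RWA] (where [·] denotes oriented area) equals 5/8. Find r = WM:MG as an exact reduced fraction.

Work in coordinates with G = (0, 0), Y = (1, 0), W = (0, 1).
1. R is the midpoint of GW ⇒ R = (0, 1/2)
2. With WM:MG = r, write λ = r/(r+1) so M = W + λ·(G−W); M is affine-linear in λ
3. T lies on line MR with MT:TR = 1:5 ⇒ T is an affine combination of earlier points and hence also affine-linear in λ
4. A is the centroid of triangle YMT ⇒ A is an affine combination of earlier points and hence also affine-linear in λ
Every point depending on M is an affine combination of M and λ-independent points, so each such coordinate is linear in λ; the λ² term in each signed area is a multiple of (G−W)×(G−W) = 0, so 2·[RYT] and 2·[RWA] are each linear in λ. Evaluating at λ=0 and λ=1:
  2·[RYT] = -5/6·λ + 5/12,   2·[RWA] = -1/6
So [RYT]:[RWA] = (-5/6·λ + 5/12) / (-1/6). Setting this equal to 5/8:
  -5/6·λ + 5/12 = 5/8·(-1/6)  ⇒  λ = 5/8
Then r = λ/(1−λ) = (5/8)/(3/8) = 5/3. Check: with r = 5/3, M = (0, 3/8) and [RYT]:[RWA] = 5/8 as required.

r = 5/3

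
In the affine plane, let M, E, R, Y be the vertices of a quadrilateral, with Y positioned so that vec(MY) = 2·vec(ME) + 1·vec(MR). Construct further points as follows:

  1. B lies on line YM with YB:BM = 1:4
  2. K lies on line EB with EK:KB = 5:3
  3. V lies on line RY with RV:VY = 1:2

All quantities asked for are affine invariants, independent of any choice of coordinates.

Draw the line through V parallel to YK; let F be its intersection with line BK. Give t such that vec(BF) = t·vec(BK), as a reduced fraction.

Work in coordinates with M = (0, 0), E = (1, 0), R = (0, 1), Y = (2, 1).
1. B lies on line YM with YB:BM = 1:4 ⇒ B = (8/5, 4/5)
2. K lies on line EB with EK:KB = 5:3 ⇒ K = (11/8, 1/2)
3. V lies on line RY with RV:VY = 1:2 ⇒ V = (2/3, 1)
through V parallel to YK: direction (-5/8, -1/2); meets BK at F = (27/8, 19/6)
F = B + t·(K−B) with t = -71/9

t = -71/9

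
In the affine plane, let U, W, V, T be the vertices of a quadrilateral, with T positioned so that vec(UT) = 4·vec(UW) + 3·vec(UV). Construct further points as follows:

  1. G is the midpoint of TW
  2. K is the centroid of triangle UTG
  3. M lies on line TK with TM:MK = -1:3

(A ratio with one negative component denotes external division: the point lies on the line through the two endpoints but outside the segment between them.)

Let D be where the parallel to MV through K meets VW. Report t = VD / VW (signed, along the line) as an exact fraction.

t = 21/46

Work in coordinates with U = (0, 0), W = (1, 0), V = (0, 1), T = (4, 3).
1. G is the midpoint of TW ⇒ G = (5/2, 3/2)
2. K is the centroid of triangle UTG ⇒ K = (13/6, 3/2)
3. M lies on line TK with TM:MK = -1:3 ⇒ M = (59/12, 15/4)
through K parallel to MV: direction (-59/12, -11/4); meets VW at D = (21/46, 25/46)
D = V + t·(W−V) with t = 21/46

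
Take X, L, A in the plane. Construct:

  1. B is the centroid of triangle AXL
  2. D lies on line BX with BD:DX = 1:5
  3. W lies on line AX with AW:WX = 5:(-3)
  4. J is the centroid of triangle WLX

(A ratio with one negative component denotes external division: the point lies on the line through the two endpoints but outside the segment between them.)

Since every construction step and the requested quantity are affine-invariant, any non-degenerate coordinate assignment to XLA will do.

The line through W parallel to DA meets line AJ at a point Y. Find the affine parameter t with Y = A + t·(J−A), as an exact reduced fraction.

t = 75/19

Set X = (0, 0), L = (1, 0), A = (0, 1); any affine frame gives the same invariant.
1. B is the centroid of triangle AXL ⇒ B = (1/3, 1/3)
2. D lies on line BX with BD:DX = 1:5 ⇒ D = (5/18, 5/18)
3. W lies on line AX with AW:WX = 5:(-3) ⇒ W = (0, -3/2)
4. J is the centroid of triangle WLX ⇒ J = (1/3, -1/2)
through W parallel to DA: direction (-5/18, 13/18); meets AJ at Y = (25/19, -187/38)
Y = A + t·(J−A) with t = 75/19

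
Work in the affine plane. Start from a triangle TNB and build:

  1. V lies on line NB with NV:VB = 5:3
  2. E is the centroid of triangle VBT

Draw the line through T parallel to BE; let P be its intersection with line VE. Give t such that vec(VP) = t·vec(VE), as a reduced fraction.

t = 2

Assign T = (0, 0), N = (1, 0), B = (0, 1) — the answer is frame-independent, so this choice is without loss of generality.
1. V lies on line NB with NV:VB = 5:3 ⇒ V = (3/8, 5/8)
2. E is the centroid of triangle VBT ⇒ E = (1/8, 13/24)
through T parallel to BE: direction (1/8, -11/24); meets VE at P = (-1/8, 11/24)
P = V + t·(E−V) with t = 2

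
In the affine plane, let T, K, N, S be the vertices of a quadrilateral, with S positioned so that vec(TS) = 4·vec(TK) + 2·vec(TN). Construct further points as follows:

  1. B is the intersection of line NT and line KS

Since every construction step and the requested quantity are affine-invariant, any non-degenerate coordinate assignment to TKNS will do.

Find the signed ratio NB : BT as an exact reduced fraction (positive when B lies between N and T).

NB:BT = -5/2

Assign T = (0, 0), K = (1, 0), N = (0, 1), S = (4, 2) — the answer is frame-independent, so this choice is without loss of generality.
1. B is the intersection of line NT and line KS ⇒ B = (0, -2/3)
B = N + t·(T−N) with t = 5/3, so NB:BT = t:(1−t) = 5/3:-2/3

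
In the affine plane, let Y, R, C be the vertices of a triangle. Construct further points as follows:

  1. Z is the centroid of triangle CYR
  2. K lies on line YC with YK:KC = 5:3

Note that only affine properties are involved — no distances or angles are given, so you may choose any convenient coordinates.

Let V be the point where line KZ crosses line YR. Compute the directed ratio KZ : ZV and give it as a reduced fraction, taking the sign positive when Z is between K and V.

KZ:ZV = 7/8

Work in coordinates with Y = (0, 0), R = (1, 0), C = (0, 1).
1. Z is the centroid of triangle CYR ⇒ Z = (1/3, 1/3)
2. K lies on line YC with YK:KC = 5:3 ⇒ K = (0, 5/8)
line KZ meets YR at V = (5/7, 0)
Z = K + t·(V−K) with t = 7/15, so KZ:ZV = 7/15:8/15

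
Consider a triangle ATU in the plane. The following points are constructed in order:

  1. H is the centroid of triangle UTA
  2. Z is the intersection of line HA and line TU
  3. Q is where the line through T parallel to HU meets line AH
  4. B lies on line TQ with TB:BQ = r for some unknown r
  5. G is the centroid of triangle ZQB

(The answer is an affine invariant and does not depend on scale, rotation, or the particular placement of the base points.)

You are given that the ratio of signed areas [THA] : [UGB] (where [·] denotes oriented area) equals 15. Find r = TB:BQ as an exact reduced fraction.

Choose coordinates A = (0, 0), T = (1, 0), U = (0, 1).
1. H is the centroid of triangle UTA ⇒ H = (1/3, 1/3)
2. Z is the intersection of line HA and line TU ⇒ Z = (1/2, 1/2)
3. Q is where the line through T parallel to HU meets line AH ⇒ Q = (2/3, 2/3)
4. With TB:BQ = r, write λ = r/(r+1) so B = T + λ·(Q−T); B is affine-linear in λ
5. G is the centroid of triangle ZQB ⇒ G is an affine combination of earlier points and hence also affine-linear in λ
Every point depending on B is an affine combination of B and λ-independent points, so each such coordinate is linear in λ; the λ² term in each signed area is a multiple of (Q−T)×(Q−T) = 0, so 2·[THA] and 2·[UGB] are each linear in λ. Evaluating at λ=0 and λ=1:
  2·[THA] = 1/3,   2·[UGB] = 1/6·λ − 1/9
So [THA]:[UGB] = (1/3) / (1/6·λ − 1/9). Setting this equal to 15:
  1/3 = 15·(1/6·λ − 1/9)  ⇒  λ = 4/5
Then r = λ/(1−λ) = (4/5)/(1/5) = 4. Check: with r = 4, B = (11/15, 8/15) and [THA]:[UGB] = 15 as required.

r = 4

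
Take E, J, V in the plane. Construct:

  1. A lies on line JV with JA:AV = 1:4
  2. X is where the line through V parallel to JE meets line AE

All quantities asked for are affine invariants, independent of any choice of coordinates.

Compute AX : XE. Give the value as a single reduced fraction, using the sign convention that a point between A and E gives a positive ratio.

Assign E = (0, 0), J = (1, 0), V = (0, 1) — the answer is frame-independent, so this choice is without loss of generality.
1. A lies on line JV with JA:AV = 1:4 ⇒ A = (4/5, 1/5)
2. X is where the line through V parallel to JE meets line AE ⇒ X = (4, 1)
X = A + t·(E−A) with t = -4, so AX:XE = t:(1−t) = -4:5

AX:XE = -4/5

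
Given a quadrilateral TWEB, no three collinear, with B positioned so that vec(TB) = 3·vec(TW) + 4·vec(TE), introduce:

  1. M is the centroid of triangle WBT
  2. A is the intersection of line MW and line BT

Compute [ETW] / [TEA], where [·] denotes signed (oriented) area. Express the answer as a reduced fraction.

Assign T = (0, 0), W = (1, 0), E = (0, 1), B = (3, 4) — the answer is frame-independent, so this choice is without loss of generality.
1. M is the centroid of triangle WBT ⇒ M = (4/3, 4/3)
2. A is the intersection of line MW and line BT ⇒ A = (3/2, 2)
2·[ETW] = 1, 2·[TEA] = -3/2
[ETW]:[TEA] = 1:-3/2 = -2/3

[ETW]:[TEA] = -2/3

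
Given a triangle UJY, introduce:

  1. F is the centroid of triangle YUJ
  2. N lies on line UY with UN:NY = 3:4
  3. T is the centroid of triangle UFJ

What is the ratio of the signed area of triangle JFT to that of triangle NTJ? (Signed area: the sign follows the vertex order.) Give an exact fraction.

Assign U = (0, 0), J = (1, 0), Y = (0, 1) — the answer is frame-independent, so this choice is without loss of generality.
1. F is the centroid of triangle YUJ ⇒ F = (1/3, 1/3)
2. N lies on line UY with UN:NY = 3:4 ⇒ N = (0, 3/7)
3. T is the centroid of triangle UFJ ⇒ T = (4/9, 1/9)
2·[JFT] = 1/9, 2·[NTJ] = 8/63
[JFT]:[NTJ] = 1/9:8/63 = 7/8

[JFT]:[NTJ] = 7/8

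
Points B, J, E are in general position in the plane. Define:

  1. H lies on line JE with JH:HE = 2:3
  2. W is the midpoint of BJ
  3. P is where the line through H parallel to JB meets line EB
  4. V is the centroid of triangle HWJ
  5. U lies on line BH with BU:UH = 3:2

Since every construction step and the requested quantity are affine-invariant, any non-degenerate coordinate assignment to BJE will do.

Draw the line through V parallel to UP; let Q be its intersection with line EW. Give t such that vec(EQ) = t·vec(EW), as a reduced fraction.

t = 5/7

Work in coordinates with B = (0, 0), J = (1, 0), E = (0, 1).
1. H lies on line JE with JH:HE = 2:3 ⇒ H = (3/5, 2/5)
2. W is the midpoint of BJ ⇒ W = (1/2, 0)
3. P is where the line through H parallel to JB meets line EB ⇒ P = (0, 2/5)
4. V is the centroid of triangle HWJ ⇒ V = (7/10, 2/15)
5. U lies on line BH with BU:UH = 3:2 ⇒ U = (9/25, 6/25)
through V parallel to UP: direction (-9/25, 4/25); meets EW at Q = (5/14, 2/7)
Q = E + t·(W−E) with t = 5/7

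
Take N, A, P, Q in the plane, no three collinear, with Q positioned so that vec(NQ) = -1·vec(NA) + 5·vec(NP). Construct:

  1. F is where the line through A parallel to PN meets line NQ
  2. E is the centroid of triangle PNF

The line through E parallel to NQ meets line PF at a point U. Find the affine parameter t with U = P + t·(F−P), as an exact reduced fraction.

Set N = (0, 0), A = (1, 0), P = (0, 1), Q = (-1, 5); any affine frame gives the same invariant.
1. F is where the line through A parallel to PN meets line NQ ⇒ F = (1, -5)
2. E is the centroid of triangle PNF ⇒ E = (1/3, -4/3)
through E parallel to NQ: direction (-1, 5); meets PF at U = (2/3, -3)
U = P + t·(F−P) with t = 2/3

t = 2/3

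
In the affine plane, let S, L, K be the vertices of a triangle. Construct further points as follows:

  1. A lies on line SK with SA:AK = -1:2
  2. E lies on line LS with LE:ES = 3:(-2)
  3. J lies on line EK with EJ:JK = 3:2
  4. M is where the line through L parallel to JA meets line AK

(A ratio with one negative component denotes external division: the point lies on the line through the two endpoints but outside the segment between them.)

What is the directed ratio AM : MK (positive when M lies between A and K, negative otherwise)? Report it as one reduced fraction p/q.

AM:MK = -3

Set S = (0, 0), L = (1, 0), K = (0, 1); any affine frame gives the same invariant.
1. A lies on line SK with SA:AK = -1:2 ⇒ A = (0, -1)
2. E lies on line LS with LE:ES = 3:(-2) ⇒ E = (-2, 0)
3. J lies on line EK with EJ:JK = 3:2 ⇒ J = (-4/5, 3/5)
4. M is where the line through L parallel to JA meets line AK ⇒ M = (0, 2)
M = A + t·(K−A) with t = 3/2, so AM:MK = t:(1−t) = 3/2:-1/2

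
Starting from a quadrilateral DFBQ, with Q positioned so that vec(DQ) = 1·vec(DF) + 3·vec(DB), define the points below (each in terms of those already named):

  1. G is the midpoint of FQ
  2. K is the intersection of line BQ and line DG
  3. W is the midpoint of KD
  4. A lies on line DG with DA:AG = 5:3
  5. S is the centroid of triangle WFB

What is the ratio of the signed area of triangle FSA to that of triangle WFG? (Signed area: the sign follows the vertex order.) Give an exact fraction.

[FSA]:[WFG] = -1/3

Set D = (0, 0), F = (1, 0), B = (0, 1), Q = (1, 3); any affine frame gives the same invariant.
1. G is the midpoint of FQ ⇒ G = (1, 3/2)
2. K is the intersection of line BQ and line DG ⇒ K = (-2, -3)
3. W is the midpoint of KD ⇒ W = (-1, -3/2)
4. A lies on line DG with DA:AG = 5:3 ⇒ A = (5/8, 15/16)
5. S is the centroid of triangle WFB ⇒ S = (0, -1/6)
2·[FSA] = -1, 2·[WFG] = 3
[FSA]:[WFG] = -1:3 = -1/3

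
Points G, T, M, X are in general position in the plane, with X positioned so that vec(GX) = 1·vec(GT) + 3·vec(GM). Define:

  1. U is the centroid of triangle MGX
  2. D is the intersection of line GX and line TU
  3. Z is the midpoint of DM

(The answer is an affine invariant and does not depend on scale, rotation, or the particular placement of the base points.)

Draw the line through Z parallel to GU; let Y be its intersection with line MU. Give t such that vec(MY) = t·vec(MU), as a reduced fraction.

Work in coordinates with G = (0, 0), T = (1, 0), M = (0, 1), X = (1, 3).
1. U is the centroid of triangle MGX ⇒ U = (1/3, 4/3)
2. D is the intersection of line GX and line TU ⇒ D = (2/5, 6/5)
3. Z is the midpoint of DM ⇒ Z = (1/5, 11/10)
through Z parallel to GU: direction (1/3, 4/3); meets MU at Y = (7/30, 37/30)
Y = M + t·(U−M) with t = 7/10

t = 7/10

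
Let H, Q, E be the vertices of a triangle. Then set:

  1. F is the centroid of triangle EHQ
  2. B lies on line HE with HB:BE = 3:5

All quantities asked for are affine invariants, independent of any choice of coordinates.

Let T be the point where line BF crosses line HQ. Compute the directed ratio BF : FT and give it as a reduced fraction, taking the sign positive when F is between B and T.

BF:FT = 1/8

Choose coordinates H = (0, 0), Q = (1, 0), E = (0, 1).
1. F is the centroid of triangle EHQ ⇒ F = (1/3, 1/3)
2. B lies on line HE with HB:BE = 3:5 ⇒ B = (0, 3/8)
line BF meets HQ at T = (3, 0)
F = B + t·(T−B) with t = 1/9, so BF:FT = 1/9:8/9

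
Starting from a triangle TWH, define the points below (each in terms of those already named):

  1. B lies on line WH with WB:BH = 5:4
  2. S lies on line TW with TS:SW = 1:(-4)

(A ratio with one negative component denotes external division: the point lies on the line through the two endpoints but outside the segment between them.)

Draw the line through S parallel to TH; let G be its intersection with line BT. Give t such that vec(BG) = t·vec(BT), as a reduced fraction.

t = 7/4

Work in coordinates with T = (0, 0), W = (1, 0), H = (0, 1).
1. B lies on line WH with WB:BH = 5:4 ⇒ B = (4/9, 5/9)
2. S lies on line TW with TS:SW = 1:(-4) ⇒ S = (-1/3, 0)
through S parallel to TH: direction (0, 1); meets BT at G = (-1/3, -5/12)
G = B + t·(T−B) with t = 7/4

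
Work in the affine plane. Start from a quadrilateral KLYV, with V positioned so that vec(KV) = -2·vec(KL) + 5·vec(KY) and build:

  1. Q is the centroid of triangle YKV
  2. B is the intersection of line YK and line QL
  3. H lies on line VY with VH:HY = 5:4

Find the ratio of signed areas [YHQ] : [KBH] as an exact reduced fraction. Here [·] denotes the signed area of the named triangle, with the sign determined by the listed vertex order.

[YHQ]:[KBH] = 5/18

Set K = (0, 0), L = (1, 0), Y = (0, 1), V = (-2, 5); any affine frame gives the same invariant.
1. Q is the centroid of triangle YKV ⇒ Q = (-2/3, 2)
2. B is the intersection of line YK and line QL ⇒ B = (0, 6/5)
3. H lies on line VY with VH:HY = 5:4 ⇒ H = (-8/9, 25/9)
2·[YHQ] = 8/27, 2·[KBH] = 16/15
[YHQ]:[KBH] = 8/27:16/15 = 5/18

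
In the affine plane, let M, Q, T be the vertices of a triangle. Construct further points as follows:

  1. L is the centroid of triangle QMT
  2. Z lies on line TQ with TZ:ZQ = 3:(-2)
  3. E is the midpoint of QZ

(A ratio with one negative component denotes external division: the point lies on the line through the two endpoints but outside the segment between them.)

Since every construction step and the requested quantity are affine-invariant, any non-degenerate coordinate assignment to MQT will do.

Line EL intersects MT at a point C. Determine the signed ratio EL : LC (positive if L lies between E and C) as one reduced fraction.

EL:LC = 5

Set M = (0, 0), Q = (1, 0), T = (0, 1); any affine frame gives the same invariant.
1. L is the centroid of triangle QMT ⇒ L = (1/3, 1/3)
2. Z lies on line TQ with TZ:ZQ = 3:(-2) ⇒ Z = (3, -2)
3. E is the midpoint of QZ ⇒ E = (2, -1)
line EL meets MT at C = (0, 3/5)
L = E + t·(C−E) with t = 5/6, so EL:LC = 5/6:1/6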